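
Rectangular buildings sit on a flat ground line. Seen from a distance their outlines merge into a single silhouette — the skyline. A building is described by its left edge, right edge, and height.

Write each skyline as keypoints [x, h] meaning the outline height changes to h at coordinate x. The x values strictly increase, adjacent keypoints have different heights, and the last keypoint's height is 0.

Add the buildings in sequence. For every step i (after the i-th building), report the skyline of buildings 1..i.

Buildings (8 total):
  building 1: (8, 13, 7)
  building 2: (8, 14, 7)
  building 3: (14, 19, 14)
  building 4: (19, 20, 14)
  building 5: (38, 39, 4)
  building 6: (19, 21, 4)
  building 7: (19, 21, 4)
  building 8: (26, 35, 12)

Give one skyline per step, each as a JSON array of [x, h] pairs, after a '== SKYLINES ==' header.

== SKYLINES ==
[[8,7],[13,0]]
[[8,7],[14,0]]
[[8,7],[14,14],[19,0]]
[[8,7],[14,14],[20,0]]
[[8,7],[14,14],[20,0],[38,4],[39,0]]
[[8,7],[14,14],[20,4],[21,0],[38,4],[39,0]]
[[8,7],[14,14],[20,4],[21,0],[38,4],[39,0]]
[[8,7],[14,14],[20,4],[21,0],[26,12],[35,0],[38,4],[39,0]]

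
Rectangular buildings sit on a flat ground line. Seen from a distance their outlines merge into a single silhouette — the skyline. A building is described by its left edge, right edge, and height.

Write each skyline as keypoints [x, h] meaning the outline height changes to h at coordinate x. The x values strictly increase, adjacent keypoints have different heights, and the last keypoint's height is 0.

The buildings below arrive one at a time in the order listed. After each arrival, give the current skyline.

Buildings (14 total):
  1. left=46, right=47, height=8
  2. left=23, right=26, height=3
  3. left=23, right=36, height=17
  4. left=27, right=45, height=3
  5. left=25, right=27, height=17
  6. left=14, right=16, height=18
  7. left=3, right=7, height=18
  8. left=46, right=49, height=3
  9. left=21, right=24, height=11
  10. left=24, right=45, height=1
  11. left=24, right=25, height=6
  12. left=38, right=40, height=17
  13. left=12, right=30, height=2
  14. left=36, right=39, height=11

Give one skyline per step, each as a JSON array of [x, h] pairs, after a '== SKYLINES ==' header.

== SKYLINES ==
[[46,8],[47,0]]
[[23,3],[26,0],[46,8],[47,0]]
[[23,17],[36,0],[46,8],[47,0]]
[[23,17],[36,3],[45,0],[46,8],[47,0]]
[[23,17],[36,3],[45,0],[46,8],[47,0]]
[[14,18],[16,0],[23,17],[36,3],[45,0],[46,8],[47,0]]
[[3,18],[7,0],[14,18],[16,0],[23,17],[36,3],[45,0],[46,8],[47,0]]
[[3,18],[7,0],[14,18],[16,0],[23,17],[36,3],[45,0],[46,8],[47,3],[49,0]]
[[3,18],[7,0],[14,18],[16,0],[21,11],[23,17],[36,3],[45,0],[46,8],[47,3],[49,0]]
[[3,18],[7,0],[14,18],[16,0],[21,11],[23,17],[36,3],[45,0],[46,8],[47,3],[49,0]]
[[3,18],[7,0],[14,18],[16,0],[21,11],[23,17],[36,3],[45,0],[46,8],[47,3],[49,0]]
[[3,18],[7,0],[14,18],[16,0],[21,11],[23,17],[36,3],[38,17],[40,3],[45,0],[46,8],[47,3],[49,0]]
[[3,18],[7,0],[12,2],[14,18],[16,2],[21,11],[23,17],[36,3],[38,17],[40,3],[45,0],[46,8],[47,3],[49,0]]
[[3,18],[7,0],[12,2],[14,18],[16,2],[21,11],[23,17],[36,11],[38,17],[40,3],[45,0],[46,8],[47,3],[49,0]]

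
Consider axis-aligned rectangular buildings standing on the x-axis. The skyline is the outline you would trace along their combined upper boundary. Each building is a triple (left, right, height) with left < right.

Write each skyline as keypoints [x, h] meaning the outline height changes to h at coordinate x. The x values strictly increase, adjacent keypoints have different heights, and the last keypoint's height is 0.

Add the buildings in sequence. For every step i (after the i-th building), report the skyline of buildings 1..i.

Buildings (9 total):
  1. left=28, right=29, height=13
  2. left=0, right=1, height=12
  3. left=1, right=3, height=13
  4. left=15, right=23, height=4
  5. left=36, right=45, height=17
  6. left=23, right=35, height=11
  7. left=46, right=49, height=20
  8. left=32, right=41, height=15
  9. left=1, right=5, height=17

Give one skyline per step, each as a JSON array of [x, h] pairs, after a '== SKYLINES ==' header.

== SKYLINES ==
[[28,13],[29,0]]
[[0,12],[1,0],[28,13],[29,0]]
[[0,12],[1,13],[3,0],[28,13],[29,0]]
[[0,12],[1,13],[3,0],[15,4],[23,0],[28,13],[29,0]]
[[0,12],[1,13],[3,0],[15,4],[23,0],[28,13],[29,0],[36,17],[45,0]]
[[0,12],[1,13],[3,0],[15,4],[23,11],[28,13],[29,11],[35,0],[36,17],[45,0]]
[[0,12],[1,13],[3,0],[15,4],[23,11],[28,13],[29,11],[35,0],[36,17],[45,0],[46,20],[49,0]]
[[0,12],[1,13],[3,0],[15,4],[23,11],[28,13],[29,11],[32,15],[36,17],[45,0],[46,20],[49,0]]
[[0,12],[1,17],[5,0],[15,4],[23,11],[28,13],[29,11],[32,15],[36,17],[45,0],[46,20],[49,0]]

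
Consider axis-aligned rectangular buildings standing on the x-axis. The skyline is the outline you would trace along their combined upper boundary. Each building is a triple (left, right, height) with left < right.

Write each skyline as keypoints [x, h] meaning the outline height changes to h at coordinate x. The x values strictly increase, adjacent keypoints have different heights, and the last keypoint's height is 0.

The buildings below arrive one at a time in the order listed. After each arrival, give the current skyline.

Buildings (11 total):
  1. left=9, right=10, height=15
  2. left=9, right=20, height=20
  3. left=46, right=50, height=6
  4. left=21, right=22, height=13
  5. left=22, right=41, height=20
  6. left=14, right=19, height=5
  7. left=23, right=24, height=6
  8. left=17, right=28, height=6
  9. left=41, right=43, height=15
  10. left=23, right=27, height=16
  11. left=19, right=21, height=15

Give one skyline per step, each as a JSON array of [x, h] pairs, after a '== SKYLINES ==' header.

== SKYLINES ==
[[9,15],[10,0]]
[[9,20],[20,0]]
[[9,20],[20,0],[46,6],[50,0]]
[[9,20],[20,0],[21,13],[22,0],[46,6],[50,0]]
[[9,20],[20,0],[21,13],[22,20],[41,0],[46,6],[50,0]]
[[9,20],[20,0],[21,13],[22,20],[41,0],[46,6],[50,0]]
[[9,20],[20,0],[21,13],[22,20],[41,0],[46,6],[50,0]]
[[9,20],[20,6],[21,13],[22,20],[41,0],[46,6],[50,0]]
[[9,20],[20,6],[21,13],[22,20],[41,15],[43,0],[46,6],[50,0]]
[[9,20],[20,6],[21,13],[22,20],[41,15],[43,0],[46,6],[50,0]]
[[9,20],[20,15],[21,13],[22,20],[41,15],[43,0],[46,6],[50,0]]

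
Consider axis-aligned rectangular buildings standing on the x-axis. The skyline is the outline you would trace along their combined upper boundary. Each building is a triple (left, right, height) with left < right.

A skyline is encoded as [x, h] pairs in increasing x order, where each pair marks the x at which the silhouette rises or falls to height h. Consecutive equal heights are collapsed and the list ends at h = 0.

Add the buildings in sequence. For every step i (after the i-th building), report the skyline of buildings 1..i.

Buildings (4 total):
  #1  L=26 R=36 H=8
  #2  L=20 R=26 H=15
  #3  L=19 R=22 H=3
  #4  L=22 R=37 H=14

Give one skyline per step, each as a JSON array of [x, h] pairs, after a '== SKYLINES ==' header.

== SKYLINES ==
[[26,8],[36,0]]
[[20,15],[26,8],[36,0]]
[[19,3],[20,15],[26,8],[36,0]]
[[19,3],[20,15],[26,14],[37,0]]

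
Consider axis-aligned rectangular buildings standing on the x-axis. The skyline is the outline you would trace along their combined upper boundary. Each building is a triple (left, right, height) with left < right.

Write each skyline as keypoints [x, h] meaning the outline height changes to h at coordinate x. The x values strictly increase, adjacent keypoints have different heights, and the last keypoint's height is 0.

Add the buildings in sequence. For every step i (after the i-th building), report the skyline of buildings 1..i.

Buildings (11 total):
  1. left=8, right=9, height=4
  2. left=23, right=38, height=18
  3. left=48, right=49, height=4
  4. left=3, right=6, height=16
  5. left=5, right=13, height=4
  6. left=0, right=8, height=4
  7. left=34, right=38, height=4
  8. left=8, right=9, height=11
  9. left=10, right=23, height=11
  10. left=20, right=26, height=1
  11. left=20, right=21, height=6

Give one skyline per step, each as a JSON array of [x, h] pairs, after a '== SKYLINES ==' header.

== SKYLINES ==
[[8,4],[9,0]]
[[8,4],[9,0],[23,18],[38,0]]
[[8,4],[9,0],[23,18],[38,0],[48,4],[49,0]]
[[3,16],[6,0],[8,4],[9,0],[23,18],[38,0],[48,4],[49,0]]
[[3,16],[6,4],[13,0],[23,18],[38,0],[48,4],[49,0]]
[[0,4],[3,16],[6,4],[13,0],[23,18],[38,0],[48,4],[49,0]]
[[0,4],[3,16],[6,4],[13,0],[23,18],[38,0],[48,4],[49,0]]
[[0,4],[3,16],[6,4],[8,11],[9,4],[13,0],[23,18],[38,0],[48,4],[49,0]]
[[0,4],[3,16],[6,4],[8,11],[9,4],[10,11],[23,18],[38,0],[48,4],[49,0]]
[[0,4],[3,16],[6,4],[8,11],[9,4],[10,11],[23,18],[38,0],[48,4],[49,0]]
[[0,4],[3,16],[6,4],[8,11],[9,4],[10,11],[23,18],[38,0],[48,4],[49,0]]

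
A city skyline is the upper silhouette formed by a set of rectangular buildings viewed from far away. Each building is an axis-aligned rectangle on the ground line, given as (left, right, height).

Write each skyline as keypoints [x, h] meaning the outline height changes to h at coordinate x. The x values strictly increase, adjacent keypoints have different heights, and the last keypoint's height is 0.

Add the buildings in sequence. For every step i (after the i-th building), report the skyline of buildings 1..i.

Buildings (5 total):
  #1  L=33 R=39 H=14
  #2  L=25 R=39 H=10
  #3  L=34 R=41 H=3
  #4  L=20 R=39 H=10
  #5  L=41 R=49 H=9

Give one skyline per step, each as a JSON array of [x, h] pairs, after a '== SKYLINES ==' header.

== SKYLINES ==
[[33,14],[39,0]]
[[25,10],[33,14],[39,0]]
[[25,10],[33,14],[39,3],[41,0]]
[[20,10],[33,14],[39,3],[41,0]]
[[20,10],[33,14],[39,3],[41,9],[49,0]]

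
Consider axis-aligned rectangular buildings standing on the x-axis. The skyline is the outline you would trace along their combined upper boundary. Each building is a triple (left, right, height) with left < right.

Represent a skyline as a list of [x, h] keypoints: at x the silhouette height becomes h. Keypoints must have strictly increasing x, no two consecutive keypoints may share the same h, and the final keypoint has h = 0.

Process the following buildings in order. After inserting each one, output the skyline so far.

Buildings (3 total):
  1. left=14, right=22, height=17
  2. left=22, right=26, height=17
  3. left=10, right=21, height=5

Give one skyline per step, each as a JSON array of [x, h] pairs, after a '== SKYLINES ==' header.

== SKYLINES ==
[[14,17],[22,0]]
[[14,17],[26,0]]
[[10,5],[14,17],[26,0]]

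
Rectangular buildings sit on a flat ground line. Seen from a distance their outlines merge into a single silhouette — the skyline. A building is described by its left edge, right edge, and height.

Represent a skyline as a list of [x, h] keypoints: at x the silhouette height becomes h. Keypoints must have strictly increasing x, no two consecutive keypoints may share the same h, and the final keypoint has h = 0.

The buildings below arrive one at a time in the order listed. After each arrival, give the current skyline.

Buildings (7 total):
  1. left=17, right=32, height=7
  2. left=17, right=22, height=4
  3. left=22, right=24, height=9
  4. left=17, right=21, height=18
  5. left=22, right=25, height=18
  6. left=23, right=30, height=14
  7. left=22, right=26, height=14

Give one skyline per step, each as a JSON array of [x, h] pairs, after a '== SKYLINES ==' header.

== SKYLINES ==
[[17,7],[32,0]]
[[17,7],[32,0]]
[[17,7],[22,9],[24,7],[32,0]]
[[17,18],[21,7],[22,9],[24,7],[32,0]]
[[17,18],[21,7],[22,18],[25,7],[32,0]]
[[17,18],[21,7],[22,18],[25,14],[30,7],[32,0]]
[[17,18],[21,7],[22,18],[25,14],[30,7],[32,0]]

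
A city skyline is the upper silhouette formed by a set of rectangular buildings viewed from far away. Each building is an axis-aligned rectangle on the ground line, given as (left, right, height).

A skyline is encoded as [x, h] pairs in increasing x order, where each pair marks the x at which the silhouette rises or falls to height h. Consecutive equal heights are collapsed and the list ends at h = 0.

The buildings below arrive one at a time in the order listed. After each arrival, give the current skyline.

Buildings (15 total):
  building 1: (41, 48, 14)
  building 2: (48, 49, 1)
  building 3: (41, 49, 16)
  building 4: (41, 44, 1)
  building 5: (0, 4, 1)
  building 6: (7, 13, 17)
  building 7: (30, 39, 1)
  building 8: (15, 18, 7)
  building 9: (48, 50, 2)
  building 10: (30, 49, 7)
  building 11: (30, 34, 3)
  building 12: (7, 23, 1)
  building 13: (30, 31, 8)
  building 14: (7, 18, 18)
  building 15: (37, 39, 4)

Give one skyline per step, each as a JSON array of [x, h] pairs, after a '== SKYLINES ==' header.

== SKYLINES ==
[[41,14],[48,0]]
[[41,14],[48,1],[49,0]]
[[41,16],[49,0]]
[[41,16],[49,0]]
[[0,1],[4,0],[41,16],[49,0]]
[[0,1],[4,0],[7,17],[13,0],[41,16],[49,0]]
[[0,1],[4,0],[7,17],[13,0],[30,1],[39,0],[41,16],[49,0]]
[[0,1],[4,0],[7,17],[13,0],[15,7],[18,0],[30,1],[39,0],[41,16],[49,0]]
[[0,1],[4,0],[7,17],[13,0],[15,7],[18,0],[30,1],[39,0],[41,16],[49,2],[50,0]]
[[0,1],[4,0],[7,17],[13,0],[15,7],[18,0],[30,7],[41,16],[49,2],[50,0]]
[[0,1],[4,0],[7,17],[13,0],[15,7],[18,0],[30,7],[41,16],[49,2],[50,0]]
[[0,1],[4,0],[7,17],[13,1],[15,7],[18,1],[23,0],[30,7],[41,16],[49,2],[50,0]]
[[0,1],[4,0],[7,17],[13,1],[15,7],[18,1],[23,0],[30,8],[31,7],[41,16],[49,2],[50,0]]
[[0,1],[4,0],[7,18],[18,1],[23,0],[30,8],[31,7],[41,16],[49,2],[50,0]]
[[0,1],[4,0],[7,18],[18,1],[23,0],[30,8],[31,7],[41,16],[49,2],[50,0]]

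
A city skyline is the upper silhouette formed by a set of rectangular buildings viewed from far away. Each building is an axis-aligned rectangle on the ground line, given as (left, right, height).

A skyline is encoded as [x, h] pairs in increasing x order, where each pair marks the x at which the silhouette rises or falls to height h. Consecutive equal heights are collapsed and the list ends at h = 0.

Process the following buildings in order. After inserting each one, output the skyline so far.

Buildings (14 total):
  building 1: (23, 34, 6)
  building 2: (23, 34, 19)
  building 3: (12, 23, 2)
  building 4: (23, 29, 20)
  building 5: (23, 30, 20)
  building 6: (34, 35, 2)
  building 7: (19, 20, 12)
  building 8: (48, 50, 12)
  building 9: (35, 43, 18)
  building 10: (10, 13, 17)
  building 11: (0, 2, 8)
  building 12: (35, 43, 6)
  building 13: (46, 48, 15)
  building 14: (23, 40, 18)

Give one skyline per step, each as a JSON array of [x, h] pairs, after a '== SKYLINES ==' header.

== SKYLINES ==
[[23,6],[34,0]]
[[23,19],[34,0]]
[[12,2],[23,19],[34,0]]
[[12,2],[23,20],[29,19],[34,0]]
[[12,2],[23,20],[30,19],[34,0]]
[[12,2],[23,20],[30,19],[34,2],[35,0]]
[[12,2],[19,12],[20,2],[23,20],[30,19],[34,2],[35,0]]
[[12,2],[19,12],[20,2],[23,20],[30,19],[34,2],[35,0],[48,12],[50,0]]
[[12,2],[19,12],[20,2],[23,20],[30,19],[34,2],[35,18],[43,0],[48,12],[50,0]]
[[10,17],[13,2],[19,12],[20,2],[23,20],[30,19],[34,2],[35,18],[43,0],[48,12],[50,0]]
[[0,8],[2,0],[10,17],[13,2],[19,12],[20,2],[23,20],[30,19],[34,2],[35,18],[43,0],[48,12],[50,0]]
[[0,8],[2,0],[10,17],[13,2],[19,12],[20,2],[23,20],[30,19],[34,2],[35,18],[43,0],[48,12],[50,0]]
[[0,8],[2,0],[10,17],[13,2],[19,12],[20,2],[23,20],[30,19],[34,2],[35,18],[43,0],[46,15],[48,12],[50,0]]
[[0,8],[2,0],[10,17],[13,2],[19,12],[20,2],[23,20],[30,19],[34,18],[43,0],[46,15],[48,12],[50,0]]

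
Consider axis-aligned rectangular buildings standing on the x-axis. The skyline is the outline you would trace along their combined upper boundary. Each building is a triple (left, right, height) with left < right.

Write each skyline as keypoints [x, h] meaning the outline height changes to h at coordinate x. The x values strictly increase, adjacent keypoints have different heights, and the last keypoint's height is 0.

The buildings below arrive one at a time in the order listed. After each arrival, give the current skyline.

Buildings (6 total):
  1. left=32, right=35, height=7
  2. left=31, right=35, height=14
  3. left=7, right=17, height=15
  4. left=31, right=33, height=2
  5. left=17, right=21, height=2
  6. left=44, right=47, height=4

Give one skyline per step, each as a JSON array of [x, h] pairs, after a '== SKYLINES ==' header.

== SKYLINES ==
[[32,7],[35,0]]
[[31,14],[35,0]]
[[7,15],[17,0],[31,14],[35,0]]
[[7,15],[17,0],[31,14],[35,0]]
[[7,15],[17,2],[21,0],[31,14],[35,0]]
[[7,15],[17,2],[21,0],[31,14],[35,0],[44,4],[47,0]]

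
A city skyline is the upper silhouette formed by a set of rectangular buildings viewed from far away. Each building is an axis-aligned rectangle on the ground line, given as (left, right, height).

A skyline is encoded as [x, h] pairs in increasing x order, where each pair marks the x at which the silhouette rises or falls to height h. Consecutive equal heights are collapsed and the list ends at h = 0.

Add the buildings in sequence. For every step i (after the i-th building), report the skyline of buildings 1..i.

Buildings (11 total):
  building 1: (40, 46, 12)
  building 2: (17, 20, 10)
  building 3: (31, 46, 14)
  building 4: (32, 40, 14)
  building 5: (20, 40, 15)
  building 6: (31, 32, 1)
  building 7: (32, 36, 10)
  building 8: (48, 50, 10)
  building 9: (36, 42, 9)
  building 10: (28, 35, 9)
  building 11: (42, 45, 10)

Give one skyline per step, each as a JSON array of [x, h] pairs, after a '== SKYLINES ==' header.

== SKYLINES ==
[[40,12],[46,0]]
[[17,10],[20,0],[40,12],[46,0]]
[[17,10],[20,0],[31,14],[46,0]]
[[17,10],[20,0],[31,14],[46,0]]
[[17,10],[20,15],[40,14],[46,0]]
[[17,10],[20,15],[40,14],[46,0]]
[[17,10],[20,15],[40,14],[46,0]]
[[17,10],[20,15],[40,14],[46,0],[48,10],[50,0]]
[[17,10],[20,15],[40,14],[46,0],[48,10],[50,0]]
[[17,10],[20,15],[40,14],[46,0],[48,10],[50,0]]
[[17,10],[20,15],[40,14],[46,0],[48,10],[50,0]]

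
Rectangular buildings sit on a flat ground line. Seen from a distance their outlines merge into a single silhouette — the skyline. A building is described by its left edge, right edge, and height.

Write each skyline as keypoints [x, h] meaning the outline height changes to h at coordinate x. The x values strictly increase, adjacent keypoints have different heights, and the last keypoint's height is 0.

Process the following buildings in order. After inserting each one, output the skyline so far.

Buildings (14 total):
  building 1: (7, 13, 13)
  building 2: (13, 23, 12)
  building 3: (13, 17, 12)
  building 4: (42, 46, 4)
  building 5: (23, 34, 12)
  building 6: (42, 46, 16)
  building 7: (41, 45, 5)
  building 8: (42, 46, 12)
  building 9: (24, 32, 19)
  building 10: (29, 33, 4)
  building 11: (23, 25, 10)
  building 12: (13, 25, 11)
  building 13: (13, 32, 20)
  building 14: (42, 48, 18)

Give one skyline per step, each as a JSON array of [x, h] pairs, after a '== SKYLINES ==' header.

== SKYLINES ==
[[7,13],[13,0]]
[[7,13],[13,12],[23,0]]
[[7,13],[13,12],[23,0]]
[[7,13],[13,12],[23,0],[42,4],[46,0]]
[[7,13],[13,12],[34,0],[42,4],[46,0]]
[[7,13],[13,12],[34,0],[42,16],[46,0]]
[[7,13],[13,12],[34,0],[41,5],[42,16],[46,0]]
[[7,13],[13,12],[34,0],[41,5],[42,16],[46,0]]
[[7,13],[13,12],[24,19],[32,12],[34,0],[41,5],[42,16],[46,0]]
[[7,13],[13,12],[24,19],[32,12],[34,0],[41,5],[42,16],[46,0]]
[[7,13],[13,12],[24,19],[32,12],[34,0],[41,5],[42,16],[46,0]]
[[7,13],[13,12],[24,19],[32,12],[34,0],[41,5],[42,16],[46,0]]
[[7,13],[13,20],[32,12],[34,0],[41,5],[42,16],[46,0]]
[[7,13],[13,20],[32,12],[34,0],[41,5],[42,18],[48,0]]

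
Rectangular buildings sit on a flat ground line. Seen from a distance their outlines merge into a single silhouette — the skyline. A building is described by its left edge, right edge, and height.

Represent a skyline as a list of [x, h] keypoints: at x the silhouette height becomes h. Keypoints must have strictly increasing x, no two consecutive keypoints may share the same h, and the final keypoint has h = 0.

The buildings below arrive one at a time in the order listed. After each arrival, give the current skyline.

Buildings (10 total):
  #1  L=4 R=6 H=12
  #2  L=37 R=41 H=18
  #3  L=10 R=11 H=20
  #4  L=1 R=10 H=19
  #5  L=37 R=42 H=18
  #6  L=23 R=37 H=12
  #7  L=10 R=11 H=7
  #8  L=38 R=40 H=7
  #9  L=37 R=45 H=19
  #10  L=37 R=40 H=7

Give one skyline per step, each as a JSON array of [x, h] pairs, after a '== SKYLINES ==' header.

== SKYLINES ==
[[4,12],[6,0]]
[[4,12],[6,0],[37,18],[41,0]]
[[4,12],[6,0],[10,20],[11,0],[37,18],[41,0]]
[[1,19],[10,20],[11,0],[37,18],[41,0]]
[[1,19],[10,20],[11,0],[37,18],[42,0]]
[[1,19],[10,20],[11,0],[23,12],[37,18],[42,0]]
[[1,19],[10,20],[11,0],[23,12],[37,18],[42,0]]
[[1,19],[10,20],[11,0],[23,12],[37,18],[42,0]]
[[1,19],[10,20],[11,0],[23,12],[37,19],[45,0]]
[[1,19],[10,20],[11,0],[23,12],[37,19],[45,0]]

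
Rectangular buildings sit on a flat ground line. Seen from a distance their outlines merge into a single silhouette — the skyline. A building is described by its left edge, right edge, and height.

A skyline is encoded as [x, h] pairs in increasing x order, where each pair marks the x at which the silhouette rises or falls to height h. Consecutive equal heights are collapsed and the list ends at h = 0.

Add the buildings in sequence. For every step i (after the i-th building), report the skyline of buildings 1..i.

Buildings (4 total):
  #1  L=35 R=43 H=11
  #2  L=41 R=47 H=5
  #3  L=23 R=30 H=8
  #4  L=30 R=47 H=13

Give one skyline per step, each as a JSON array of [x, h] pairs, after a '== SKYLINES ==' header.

== SKYLINES ==
[[35,11],[43,0]]
[[35,11],[43,5],[47,0]]
[[23,8],[30,0],[35,11],[43,5],[47,0]]
[[23,8],[30,13],[47,0]]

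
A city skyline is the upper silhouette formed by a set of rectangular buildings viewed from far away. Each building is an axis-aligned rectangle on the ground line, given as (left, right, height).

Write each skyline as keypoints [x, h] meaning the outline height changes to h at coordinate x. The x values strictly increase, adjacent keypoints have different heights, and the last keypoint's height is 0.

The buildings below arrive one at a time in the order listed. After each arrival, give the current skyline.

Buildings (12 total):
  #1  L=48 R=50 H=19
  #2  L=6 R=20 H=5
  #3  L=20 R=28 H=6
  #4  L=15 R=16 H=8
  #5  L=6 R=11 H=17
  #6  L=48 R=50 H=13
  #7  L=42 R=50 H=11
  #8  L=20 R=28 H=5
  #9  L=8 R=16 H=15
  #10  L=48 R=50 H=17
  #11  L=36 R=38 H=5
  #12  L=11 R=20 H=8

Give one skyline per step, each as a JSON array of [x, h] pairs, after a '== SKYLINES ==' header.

== SKYLINES ==
[[48,19],[50,0]]
[[6,5],[20,0],[48,19],[50,0]]
[[6,5],[20,6],[28,0],[48,19],[50,0]]
[[6,5],[15,8],[16,5],[20,6],[28,0],[48,19],[50,0]]
[[6,17],[11,5],[15,8],[16,5],[20,6],[28,0],[48,19],[50,0]]
[[6,17],[11,5],[15,8],[16,5],[20,6],[28,0],[48,19],[50,0]]
[[6,17],[11,5],[15,8],[16,5],[20,6],[28,0],[42,11],[48,19],[50,0]]
[[6,17],[11,5],[15,8],[16,5],[20,6],[28,0],[42,11],[48,19],[50,0]]
[[6,17],[11,15],[16,5],[20,6],[28,0],[42,11],[48,19],[50,0]]
[[6,17],[11,15],[16,5],[20,6],[28,0],[42,11],[48,19],[50,0]]
[[6,17],[11,15],[16,5],[20,6],[28,0],[36,5],[38,0],[42,11],[48,19],[50,0]]
[[6,17],[11,15],[16,8],[20,6],[28,0],[36,5],[38,0],[42,11],[48,19],[50,0]]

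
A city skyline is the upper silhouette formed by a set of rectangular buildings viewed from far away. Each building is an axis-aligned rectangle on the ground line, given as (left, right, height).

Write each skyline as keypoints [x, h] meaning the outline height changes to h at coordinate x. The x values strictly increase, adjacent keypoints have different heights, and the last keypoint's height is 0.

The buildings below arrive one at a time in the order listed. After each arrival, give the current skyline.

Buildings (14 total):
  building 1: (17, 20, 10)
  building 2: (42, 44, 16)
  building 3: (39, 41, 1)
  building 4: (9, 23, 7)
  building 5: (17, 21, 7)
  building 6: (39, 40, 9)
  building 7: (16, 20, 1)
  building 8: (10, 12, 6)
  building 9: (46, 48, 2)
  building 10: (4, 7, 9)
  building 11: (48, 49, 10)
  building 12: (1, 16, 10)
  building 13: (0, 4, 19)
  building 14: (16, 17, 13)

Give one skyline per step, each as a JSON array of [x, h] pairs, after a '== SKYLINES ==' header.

== SKYLINES ==
[[17,10],[20,0]]
[[17,10],[20,0],[42,16],[44,0]]
[[17,10],[20,0],[39,1],[41,0],[42,16],[44,0]]
[[9,7],[17,10],[20,7],[23,0],[39,1],[41,0],[42,16],[44,0]]
[[9,7],[17,10],[20,7],[23,0],[39,1],[41,0],[42,16],[44,0]]
[[9,7],[17,10],[20,7],[23,0],[39,9],[40,1],[41,0],[42,16],[44,0]]
[[9,7],[17,10],[20,7],[23,0],[39,9],[40,1],[41,0],[42,16],[44,0]]
[[9,7],[17,10],[20,7],[23,0],[39,9],[40,1],[41,0],[42,16],[44,0]]
[[9,7],[17,10],[20,7],[23,0],[39,9],[40,1],[41,0],[42,16],[44,0],[46,2],[48,0]]
[[4,9],[7,0],[9,7],[17,10],[20,7],[23,0],[39,9],[40,1],[41,0],[42,16],[44,0],[46,2],[48,0]]
[[4,9],[7,0],[9,7],[17,10],[20,7],[23,0],[39,9],[40,1],[41,0],[42,16],[44,0],[46,2],[48,10],[49,0]]
[[1,10],[16,7],[17,10],[20,7],[23,0],[39,9],[40,1],[41,0],[42,16],[44,0],[46,2],[48,10],[49,0]]
[[0,19],[4,10],[16,7],[17,10],[20,7],[23,0],[39,9],[40,1],[41,0],[42,16],[44,0],[46,2],[48,10],[49,0]]
[[0,19],[4,10],[16,13],[17,10],[20,7],[23,0],[39,9],[40,1],[41,0],[42,16],[44,0],[46,2],[48,10],[49,0]]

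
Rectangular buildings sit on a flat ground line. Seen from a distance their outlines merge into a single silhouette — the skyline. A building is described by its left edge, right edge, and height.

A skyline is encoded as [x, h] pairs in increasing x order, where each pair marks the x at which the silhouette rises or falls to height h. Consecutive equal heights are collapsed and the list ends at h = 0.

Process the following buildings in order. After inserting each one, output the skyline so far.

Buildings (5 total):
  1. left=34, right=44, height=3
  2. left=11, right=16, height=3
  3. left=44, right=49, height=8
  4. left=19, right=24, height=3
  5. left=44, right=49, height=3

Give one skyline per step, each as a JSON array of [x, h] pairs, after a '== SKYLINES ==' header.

== SKYLINES ==
[[34,3],[44,0]]
[[11,3],[16,0],[34,3],[44,0]]
[[11,3],[16,0],[34,3],[44,8],[49,0]]
[[11,3],[16,0],[19,3],[24,0],[34,3],[44,8],[49,0]]
[[11,3],[16,0],[19,3],[24,0],[34,3],[44,8],[49,0]]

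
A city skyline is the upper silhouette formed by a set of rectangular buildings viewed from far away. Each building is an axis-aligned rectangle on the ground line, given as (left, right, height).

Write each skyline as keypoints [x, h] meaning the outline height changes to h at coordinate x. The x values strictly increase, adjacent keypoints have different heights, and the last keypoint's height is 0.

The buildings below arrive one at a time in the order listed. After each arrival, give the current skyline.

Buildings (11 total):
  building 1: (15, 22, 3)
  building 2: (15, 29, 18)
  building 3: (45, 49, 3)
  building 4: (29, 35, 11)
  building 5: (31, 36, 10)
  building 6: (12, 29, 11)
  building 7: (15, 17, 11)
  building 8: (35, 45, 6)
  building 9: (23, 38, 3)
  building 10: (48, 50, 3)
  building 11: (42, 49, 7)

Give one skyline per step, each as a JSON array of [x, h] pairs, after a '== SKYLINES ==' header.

== SKYLINES ==
[[15,3],[22,0]]
[[15,18],[29,0]]
[[15,18],[29,0],[45,3],[49,0]]
[[15,18],[29,11],[35,0],[45,3],[49,0]]
[[15,18],[29,11],[35,10],[36,0],[45,3],[49,0]]
[[12,11],[15,18],[29,11],[35,10],[36,0],[45,3],[49,0]]
[[12,11],[15,18],[29,11],[35,10],[36,0],[45,3],[49,0]]
[[12,11],[15,18],[29,11],[35,10],[36,6],[45,3],[49,0]]
[[12,11],[15,18],[29,11],[35,10],[36,6],[45,3],[49,0]]
[[12,11],[15,18],[29,11],[35,10],[36,6],[45,3],[50,0]]
[[12,11],[15,18],[29,11],[35,10],[36,6],[42,7],[49,3],[50,0]]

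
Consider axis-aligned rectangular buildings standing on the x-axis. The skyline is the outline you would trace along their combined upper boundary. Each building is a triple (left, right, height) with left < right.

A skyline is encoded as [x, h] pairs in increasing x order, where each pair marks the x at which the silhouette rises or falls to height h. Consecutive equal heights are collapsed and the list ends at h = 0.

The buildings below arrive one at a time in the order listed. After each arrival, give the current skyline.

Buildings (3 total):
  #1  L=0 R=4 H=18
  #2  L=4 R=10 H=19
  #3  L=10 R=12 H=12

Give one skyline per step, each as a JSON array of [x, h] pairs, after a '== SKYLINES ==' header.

== SKYLINES ==
[[0,18],[4,0]]
[[0,18],[4,19],[10,0]]
[[0,18],[4,19],[10,12],[12,0]]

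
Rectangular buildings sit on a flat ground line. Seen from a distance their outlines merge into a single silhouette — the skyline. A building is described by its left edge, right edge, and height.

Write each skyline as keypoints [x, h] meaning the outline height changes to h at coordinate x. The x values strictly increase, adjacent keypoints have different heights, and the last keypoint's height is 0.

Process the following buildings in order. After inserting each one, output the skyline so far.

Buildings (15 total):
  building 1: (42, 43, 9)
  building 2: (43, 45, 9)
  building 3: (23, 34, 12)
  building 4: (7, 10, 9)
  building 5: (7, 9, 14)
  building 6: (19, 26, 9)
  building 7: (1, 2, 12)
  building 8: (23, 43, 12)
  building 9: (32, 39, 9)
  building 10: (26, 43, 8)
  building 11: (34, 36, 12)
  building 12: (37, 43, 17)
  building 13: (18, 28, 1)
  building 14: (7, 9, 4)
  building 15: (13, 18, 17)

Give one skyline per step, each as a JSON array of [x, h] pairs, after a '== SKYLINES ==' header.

== SKYLINES ==
[[42,9],[43,0]]
[[42,9],[45,0]]
[[23,12],[34,0],[42,9],[45,0]]
[[7,9],[10,0],[23,12],[34,0],[42,9],[45,0]]
[[7,14],[9,9],[10,0],[23,12],[34,0],[42,9],[45,0]]
[[7,14],[9,9],[10,0],[19,9],[23,12],[34,0],[42,9],[45,0]]
[[1,12],[2,0],[7,14],[9,9],[10,0],[19,9],[23,12],[34,0],[42,9],[45,0]]
[[1,12],[2,0],[7,14],[9,9],[10,0],[19,9],[23,12],[43,9],[45,0]]
[[1,12],[2,0],[7,14],[9,9],[10,0],[19,9],[23,12],[43,9],[45,0]]
[[1,12],[2,0],[7,14],[9,9],[10,0],[19,9],[23,12],[43,9],[45,0]]
[[1,12],[2,0],[7,14],[9,9],[10,0],[19,9],[23,12],[43,9],[45,0]]
[[1,12],[2,0],[7,14],[9,9],[10,0],[19,9],[23,12],[37,17],[43,9],[45,0]]
[[1,12],[2,0],[7,14],[9,9],[10,0],[18,1],[19,9],[23,12],[37,17],[43,9],[45,0]]
[[1,12],[2,0],[7,14],[9,9],[10,0],[18,1],[19,9],[23,12],[37,17],[43,9],[45,0]]
[[1,12],[2,0],[7,14],[9,9],[10,0],[13,17],[18,1],[19,9],[23,12],[37,17],[43,9],[45,0]]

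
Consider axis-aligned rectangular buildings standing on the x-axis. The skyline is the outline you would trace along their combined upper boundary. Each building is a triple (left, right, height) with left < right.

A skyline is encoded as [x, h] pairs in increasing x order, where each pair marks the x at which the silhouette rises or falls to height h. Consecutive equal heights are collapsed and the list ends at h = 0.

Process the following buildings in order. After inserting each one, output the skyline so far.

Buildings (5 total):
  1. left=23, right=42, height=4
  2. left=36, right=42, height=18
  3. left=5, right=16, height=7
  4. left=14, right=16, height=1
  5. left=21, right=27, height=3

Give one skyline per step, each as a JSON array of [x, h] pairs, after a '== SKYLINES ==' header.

== SKYLINES ==
[[23,4],[42,0]]
[[23,4],[36,18],[42,0]]
[[5,7],[16,0],[23,4],[36,18],[42,0]]
[[5,7],[16,0],[23,4],[36,18],[42,0]]
[[5,7],[16,0],[21,3],[23,4],[36,18],[42,0]]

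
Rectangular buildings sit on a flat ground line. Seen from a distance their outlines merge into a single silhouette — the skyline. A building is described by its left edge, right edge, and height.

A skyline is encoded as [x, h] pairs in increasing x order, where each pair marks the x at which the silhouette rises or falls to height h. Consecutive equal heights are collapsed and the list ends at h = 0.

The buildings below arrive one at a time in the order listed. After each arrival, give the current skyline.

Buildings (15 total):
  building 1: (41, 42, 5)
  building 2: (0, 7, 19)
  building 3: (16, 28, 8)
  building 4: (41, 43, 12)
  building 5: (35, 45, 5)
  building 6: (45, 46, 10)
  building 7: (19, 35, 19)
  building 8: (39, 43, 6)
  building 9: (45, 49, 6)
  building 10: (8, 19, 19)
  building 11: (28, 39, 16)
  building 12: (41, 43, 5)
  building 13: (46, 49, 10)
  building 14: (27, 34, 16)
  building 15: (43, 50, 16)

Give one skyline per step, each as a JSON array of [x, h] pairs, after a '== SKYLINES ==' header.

== SKYLINES ==
[[41,5],[42,0]]
[[0,19],[7,0],[41,5],[42,0]]
[[0,19],[7,0],[16,8],[28,0],[41,5],[42,0]]
[[0,19],[7,0],[16,8],[28,0],[41,12],[43,0]]
[[0,19],[7,0],[16,8],[28,0],[35,5],[41,12],[43,5],[45,0]]
[[0,19],[7,0],[16,8],[28,0],[35,5],[41,12],[43,5],[45,10],[46,0]]
[[0,19],[7,0],[16,8],[19,19],[35,5],[41,12],[43,5],[45,10],[46,0]]
[[0,19],[7,0],[16,8],[19,19],[35,5],[39,6],[41,12],[43,5],[45,10],[46,0]]
[[0,19],[7,0],[16,8],[19,19],[35,5],[39,6],[41,12],[43,5],[45,10],[46,6],[49,0]]
[[0,19],[7,0],[8,19],[35,5],[39,6],[41,12],[43,5],[45,10],[46,6],[49,0]]
[[0,19],[7,0],[8,19],[35,16],[39,6],[41,12],[43,5],[45,10],[46,6],[49,0]]
[[0,19],[7,0],[8,19],[35,16],[39,6],[41,12],[43,5],[45,10],[46,6],[49,0]]
[[0,19],[7,0],[8,19],[35,16],[39,6],[41,12],[43,5],[45,10],[49,0]]
[[0,19],[7,0],[8,19],[35,16],[39,6],[41,12],[43,5],[45,10],[49,0]]
[[0,19],[7,0],[8,19],[35,16],[39,6],[41,12],[43,16],[50,0]]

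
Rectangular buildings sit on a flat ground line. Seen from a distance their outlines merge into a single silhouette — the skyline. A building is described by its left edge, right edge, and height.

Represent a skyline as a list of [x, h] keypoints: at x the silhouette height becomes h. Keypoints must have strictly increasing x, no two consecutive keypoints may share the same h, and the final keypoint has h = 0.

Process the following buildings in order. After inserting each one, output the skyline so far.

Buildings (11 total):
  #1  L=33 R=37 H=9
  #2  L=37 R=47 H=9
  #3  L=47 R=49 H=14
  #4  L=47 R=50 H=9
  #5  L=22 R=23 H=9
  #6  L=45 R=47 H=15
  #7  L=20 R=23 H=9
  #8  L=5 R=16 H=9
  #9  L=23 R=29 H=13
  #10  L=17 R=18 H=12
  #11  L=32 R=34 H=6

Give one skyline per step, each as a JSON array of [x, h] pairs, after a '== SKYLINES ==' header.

== SKYLINES ==
[[33,9],[37,0]]
[[33,9],[47,0]]
[[33,9],[47,14],[49,0]]
[[33,9],[47,14],[49,9],[50,0]]
[[22,9],[23,0],[33,9],[47,14],[49,9],[50,0]]
[[22,9],[23,0],[33,9],[45,15],[47,14],[49,9],[50,0]]
[[20,9],[23,0],[33,9],[45,15],[47,14],[49,9],[50,0]]
[[5,9],[16,0],[20,9],[23,0],[33,9],[45,15],[47,14],[49,9],[50,0]]
[[5,9],[16,0],[20,9],[23,13],[29,0],[33,9],[45,15],[47,14],[49,9],[50,0]]
[[5,9],[16,0],[17,12],[18,0],[20,9],[23,13],[29,0],[33,9],[45,15],[47,14],[49,9],[50,0]]
[[5,9],[16,0],[17,12],[18,0],[20,9],[23,13],[29,0],[32,6],[33,9],[45,15],[47,14],[49,9],[50,0]]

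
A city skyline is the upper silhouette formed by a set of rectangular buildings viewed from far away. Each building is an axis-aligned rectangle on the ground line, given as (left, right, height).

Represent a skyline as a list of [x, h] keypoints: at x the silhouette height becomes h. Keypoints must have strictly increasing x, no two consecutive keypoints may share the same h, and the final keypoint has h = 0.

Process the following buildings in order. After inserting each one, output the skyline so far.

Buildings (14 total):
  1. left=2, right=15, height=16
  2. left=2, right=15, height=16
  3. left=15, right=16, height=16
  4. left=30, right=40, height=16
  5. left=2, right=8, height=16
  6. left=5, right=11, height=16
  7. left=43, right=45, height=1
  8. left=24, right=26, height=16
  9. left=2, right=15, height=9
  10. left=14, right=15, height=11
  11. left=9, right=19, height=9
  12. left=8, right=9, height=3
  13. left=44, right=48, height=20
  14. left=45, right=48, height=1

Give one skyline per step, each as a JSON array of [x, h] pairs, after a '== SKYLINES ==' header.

== SKYLINES ==
[[2,16],[15,0]]
[[2,16],[15,0]]
[[2,16],[16,0]]
[[2,16],[16,0],[30,16],[40,0]]
[[2,16],[16,0],[30,16],[40,0]]
[[2,16],[16,0],[30,16],[40,0]]
[[2,16],[16,0],[30,16],[40,0],[43,1],[45,0]]
[[2,16],[16,0],[24,16],[26,0],[30,16],[40,0],[43,1],[45,0]]
[[2,16],[16,0],[24,16],[26,0],[30,16],[40,0],[43,1],[45,0]]
[[2,16],[16,0],[24,16],[26,0],[30,16],[40,0],[43,1],[45,0]]
[[2,16],[16,9],[19,0],[24,16],[26,0],[30,16],[40,0],[43,1],[45,0]]
[[2,16],[16,9],[19,0],[24,16],[26,0],[30,16],[40,0],[43,1],[45,0]]
[[2,16],[16,9],[19,0],[24,16],[26,0],[30,16],[40,0],[43,1],[44,20],[48,0]]
[[2,16],[16,9],[19,0],[24,16],[26,0],[30,16],[40,0],[43,1],[44,20],[48,0]]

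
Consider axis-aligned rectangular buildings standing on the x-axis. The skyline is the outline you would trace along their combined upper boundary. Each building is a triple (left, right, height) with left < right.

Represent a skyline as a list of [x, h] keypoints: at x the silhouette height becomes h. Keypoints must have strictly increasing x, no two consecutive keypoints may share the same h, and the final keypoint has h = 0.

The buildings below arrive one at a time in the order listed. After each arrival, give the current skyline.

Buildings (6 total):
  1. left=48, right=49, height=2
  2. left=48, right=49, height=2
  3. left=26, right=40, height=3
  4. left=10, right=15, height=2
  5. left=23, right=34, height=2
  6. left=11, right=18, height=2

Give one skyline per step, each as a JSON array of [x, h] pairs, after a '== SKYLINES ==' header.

== SKYLINES ==
[[48,2],[49,0]]
[[48,2],[49,0]]
[[26,3],[40,0],[48,2],[49,0]]
[[10,2],[15,0],[26,3],[40,0],[48,2],[49,0]]
[[10,2],[15,0],[23,2],[26,3],[40,0],[48,2],[49,0]]
[[10,2],[18,0],[23,2],[26,3],[40,0],[48,2],[49,0]]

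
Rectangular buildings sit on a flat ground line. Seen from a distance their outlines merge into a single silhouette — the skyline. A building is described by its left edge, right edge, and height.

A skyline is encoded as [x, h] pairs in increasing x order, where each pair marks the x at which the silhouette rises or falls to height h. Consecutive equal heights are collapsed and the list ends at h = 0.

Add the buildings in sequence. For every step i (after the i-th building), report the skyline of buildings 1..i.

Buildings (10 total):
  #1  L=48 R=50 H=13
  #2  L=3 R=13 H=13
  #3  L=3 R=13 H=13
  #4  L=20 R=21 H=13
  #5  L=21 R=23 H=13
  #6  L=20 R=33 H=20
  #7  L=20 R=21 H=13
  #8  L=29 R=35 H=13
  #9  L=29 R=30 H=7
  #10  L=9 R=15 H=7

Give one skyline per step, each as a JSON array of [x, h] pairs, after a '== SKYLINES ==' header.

== SKYLINES ==
[[48,13],[50,0]]
[[3,13],[13,0],[48,13],[50,0]]
[[3,13],[13,0],[48,13],[50,0]]
[[3,13],[13,0],[20,13],[21,0],[48,13],[50,0]]
[[3,13],[13,0],[20,13],[23,0],[48,13],[50,0]]
[[3,13],[13,0],[20,20],[33,0],[48,13],[50,0]]
[[3,13],[13,0],[20,20],[33,0],[48,13],[50,0]]
[[3,13],[13,0],[20,20],[33,13],[35,0],[48,13],[50,0]]
[[3,13],[13,0],[20,20],[33,13],[35,0],[48,13],[50,0]]
[[3,13],[13,7],[15,0],[20,20],[33,13],[35,0],[48,13],[50,0]]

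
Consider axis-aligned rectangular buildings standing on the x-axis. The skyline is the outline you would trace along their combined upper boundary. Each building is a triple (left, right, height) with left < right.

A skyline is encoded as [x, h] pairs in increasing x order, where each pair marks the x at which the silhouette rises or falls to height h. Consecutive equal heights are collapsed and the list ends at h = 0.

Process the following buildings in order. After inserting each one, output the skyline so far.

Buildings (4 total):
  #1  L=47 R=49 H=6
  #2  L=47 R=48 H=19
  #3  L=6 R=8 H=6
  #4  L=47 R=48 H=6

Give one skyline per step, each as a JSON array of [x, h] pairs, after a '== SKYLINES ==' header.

== SKYLINES ==
[[47,6],[49,0]]
[[47,19],[48,6],[49,0]]
[[6,6],[8,0],[47,19],[48,6],[49,0]]
[[6,6],[8,0],[47,19],[48,6],[49,0]]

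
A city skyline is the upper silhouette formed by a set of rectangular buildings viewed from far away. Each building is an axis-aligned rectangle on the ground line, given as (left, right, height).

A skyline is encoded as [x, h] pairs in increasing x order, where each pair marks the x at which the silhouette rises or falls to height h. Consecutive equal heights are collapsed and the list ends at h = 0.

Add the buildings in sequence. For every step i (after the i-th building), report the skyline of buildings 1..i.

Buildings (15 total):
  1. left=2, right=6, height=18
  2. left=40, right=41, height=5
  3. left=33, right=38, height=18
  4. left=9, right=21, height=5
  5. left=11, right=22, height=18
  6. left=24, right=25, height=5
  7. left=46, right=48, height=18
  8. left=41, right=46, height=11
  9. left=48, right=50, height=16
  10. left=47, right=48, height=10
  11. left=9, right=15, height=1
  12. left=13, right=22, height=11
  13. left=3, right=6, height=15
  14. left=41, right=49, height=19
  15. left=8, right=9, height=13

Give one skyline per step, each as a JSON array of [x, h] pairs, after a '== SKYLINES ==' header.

== SKYLINES ==
[[2,18],[6,0]]
[[2,18],[6,0],[40,5],[41,0]]
[[2,18],[6,0],[33,18],[38,0],[40,5],[41,0]]
[[2,18],[6,0],[9,5],[21,0],[33,18],[38,0],[40,5],[41,0]]
[[2,18],[6,0],[9,5],[11,18],[22,0],[33,18],[38,0],[40,5],[41,0]]
[[2,18],[6,0],[9,5],[11,18],[22,0],[24,5],[25,0],[33,18],[38,0],[40,5],[41,0]]
[[2,18],[6,0],[9,5],[11,18],[22,0],[24,5],[25,0],[33,18],[38,0],[40,5],[41,0],[46,18],[48,0]]
[[2,18],[6,0],[9,5],[11,18],[22,0],[24,5],[25,0],[33,18],[38,0],[40,5],[41,11],[46,18],[48,0]]
[[2,18],[6,0],[9,5],[11,18],[22,0],[24,5],[25,0],[33,18],[38,0],[40,5],[41,11],[46,18],[48,16],[50,0]]
[[2,18],[6,0],[9,5],[11,18],[22,0],[24,5],[25,0],[33,18],[38,0],[40,5],[41,11],[46,18],[48,16],[50,0]]
[[2,18],[6,0],[9,5],[11,18],[22,0],[24,5],[25,0],[33,18],[38,0],[40,5],[41,11],[46,18],[48,16],[50,0]]
[[2,18],[6,0],[9,5],[11,18],[22,0],[24,5],[25,0],[33,18],[38,0],[40,5],[41,11],[46,18],[48,16],[50,0]]
[[2,18],[6,0],[9,5],[11,18],[22,0],[24,5],[25,0],[33,18],[38,0],[40,5],[41,11],[46,18],[48,16],[50,0]]
[[2,18],[6,0],[9,5],[11,18],[22,0],[24,5],[25,0],[33,18],[38,0],[40,5],[41,19],[49,16],[50,0]]
[[2,18],[6,0],[8,13],[9,5],[11,18],[22,0],[24,5],[25,0],[33,18],[38,0],[40,5],[41,19],[49,16],[50,0]]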